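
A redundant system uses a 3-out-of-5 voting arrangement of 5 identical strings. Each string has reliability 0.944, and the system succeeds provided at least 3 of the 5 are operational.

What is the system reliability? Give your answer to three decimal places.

0.998

R = Σ_{i=3}^{5} C(5,i) p^i (1−p)^{5−i} with p = 0.944
C(5,3)·0.944^3·0.056^2 = 0.02638
C(5,4)·0.944^4·0.056^1 = 0.22235
C(5,5)·0.944^5·0.056^0 = 0.74965
Sum = 0.998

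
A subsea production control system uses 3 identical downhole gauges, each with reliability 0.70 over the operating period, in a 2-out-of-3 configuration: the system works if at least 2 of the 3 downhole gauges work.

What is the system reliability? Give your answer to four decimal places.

0.7840

R = Σ_{i=2}^{3} C(3,i) p^i (1−p)^{3−i} with p = 0.70
C(3,2)·0.70^2·0.30^1 = 0.441000
C(3,3)·0.70^3·0.30^0 = 0.343000
Sum = 0.7840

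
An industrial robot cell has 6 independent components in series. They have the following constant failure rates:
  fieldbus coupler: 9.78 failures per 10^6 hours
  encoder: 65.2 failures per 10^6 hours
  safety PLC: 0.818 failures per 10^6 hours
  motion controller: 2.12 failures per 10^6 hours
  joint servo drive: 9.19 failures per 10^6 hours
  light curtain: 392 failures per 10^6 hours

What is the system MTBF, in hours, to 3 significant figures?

2090

Series of exponential components: λ_sys = Σ λ_i
λ_sys = 0.00000978 + 0.0000652 + 0.000000818 + 0.00000212 + 0.00000919 + 0.000392 = 4.7911e-04 /h
MTBF = 1 / λ_sys = 2090 h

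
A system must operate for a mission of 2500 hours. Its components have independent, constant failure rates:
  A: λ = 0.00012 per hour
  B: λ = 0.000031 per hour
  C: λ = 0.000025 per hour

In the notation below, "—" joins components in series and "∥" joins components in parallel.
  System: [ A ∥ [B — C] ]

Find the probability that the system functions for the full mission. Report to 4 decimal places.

R(A) = exp(−0.00012 × 2500) = 0.740818
R(B) = exp(−0.000031 × 2500) = 0.925427
R(C) = exp(−0.000025 × 2500) = 0.939413
Series (B and C): 0.925427 × 0.939413 = 0.869358
Parallel (A and [0.869358]): 1 − (1 − 0.740818)(1 − 0.869358) = 0.9661

0.9661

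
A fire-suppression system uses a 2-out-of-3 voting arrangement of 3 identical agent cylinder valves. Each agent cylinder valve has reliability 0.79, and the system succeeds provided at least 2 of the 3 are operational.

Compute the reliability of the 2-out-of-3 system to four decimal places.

R = Σ_{i=2}^{3} C(3,i) p^i (1−p)^{3−i} with p = 0.79
C(3,2)·0.79^2·0.21^1 = 0.393183
C(3,3)·0.79^3·0.21^0 = 0.493039
Sum = 0.8862

0.8862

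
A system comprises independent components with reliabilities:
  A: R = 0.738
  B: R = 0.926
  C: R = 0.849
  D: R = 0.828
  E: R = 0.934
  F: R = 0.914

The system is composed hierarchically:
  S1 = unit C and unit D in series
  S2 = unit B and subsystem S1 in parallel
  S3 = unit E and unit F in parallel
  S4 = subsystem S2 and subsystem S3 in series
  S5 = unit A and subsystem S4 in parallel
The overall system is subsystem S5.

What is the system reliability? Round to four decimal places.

Series (C and D): 0.849000 × 0.828000 = 0.702972
Parallel (B and [0.702972]): 1 − (1 − 0.926000)(1 − 0.702972) = 0.978020
Parallel (E and F): 1 − (1 − 0.934000)(1 − 0.914000) = 0.994324
Series ([0.978020] and [0.994324]): 0.978020 × 0.994324 = 0.972469
Parallel (A and [0.972469]): 1 − (1 − 0.738000)(1 − 0.972469) = 0.9928

0.9928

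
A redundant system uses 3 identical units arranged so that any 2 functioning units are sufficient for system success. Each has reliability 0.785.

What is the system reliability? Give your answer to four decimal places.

R = Σ_{i=2}^{3} C(3,i) p^i (1−p)^{3−i} with p = 0.785
C(3,2)·0.785^2·0.215^1 = 0.397465
C(3,3)·0.785^3·0.215^0 = 0.483737
Sum = 0.8812

0.8812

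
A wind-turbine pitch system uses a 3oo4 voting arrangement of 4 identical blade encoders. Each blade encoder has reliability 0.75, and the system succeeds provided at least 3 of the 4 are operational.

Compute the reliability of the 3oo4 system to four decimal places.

R = Σ_{i=3}^{4} C(4,i) p^i (1−p)^{4−i} with p = 0.75
C(4,3)·0.75^3·0.25^1 = 0.421875
C(4,4)·0.75^4·0.25^0 = 0.316406
Sum = 0.7383

0.7383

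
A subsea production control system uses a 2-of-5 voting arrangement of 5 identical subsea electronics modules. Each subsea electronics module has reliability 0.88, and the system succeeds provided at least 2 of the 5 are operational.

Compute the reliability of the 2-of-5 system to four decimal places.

0.9991

R = Σ_{i=2}^{5} C(5,i) p^i (1−p)^{5−i} with p = 0.88
C(5,2)·0.88^2·0.12^3 = 0.013382
C(5,3)·0.88^3·0.12^2 = 0.098132
C(5,4)·0.88^4·0.12^1 = 0.359817
C(5,5)·0.88^5·0.12^0 = 0.527732
Sum = 0.9991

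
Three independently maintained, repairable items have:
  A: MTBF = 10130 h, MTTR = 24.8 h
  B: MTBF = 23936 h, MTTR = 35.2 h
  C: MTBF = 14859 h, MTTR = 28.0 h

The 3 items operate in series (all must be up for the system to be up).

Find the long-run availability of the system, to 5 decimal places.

A(A) = MTBF/(MTBF+MTTR) = 10130/(10130+24.8) = 0.997558
A(B) = MTBF/(MTBF+MTTR) = 23936/(23936+35.2) = 0.998532
A(C) = MTBF/(MTBF+MTTR) = 14859/(14859+28.0) = 0.998119
Series availability: 0.997558 × 0.998532 × 0.998119 = 0.99422

0.99422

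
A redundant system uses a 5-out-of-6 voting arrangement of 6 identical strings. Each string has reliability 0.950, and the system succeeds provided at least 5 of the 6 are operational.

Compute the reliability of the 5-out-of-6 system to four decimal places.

R = Σ_{i=5}^{6} C(6,i) p^i (1−p)^{6−i} with p = 0.950
C(6,5)·0.950^5·0.050^1 = 0.232134
C(6,6)·0.950^6·0.050^0 = 0.735092
Sum = 0.9672

0.9672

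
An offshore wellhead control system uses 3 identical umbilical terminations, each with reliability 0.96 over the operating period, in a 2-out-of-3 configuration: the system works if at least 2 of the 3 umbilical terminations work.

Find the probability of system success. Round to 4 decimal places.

0.9953

R = Σ_{i=2}^{3} C(3,i) p^i (1−p)^{3−i} with p = 0.96
C(3,2)·0.96^2·0.04^1 = 0.110592
C(3,3)·0.96^3·0.04^0 = 0.884736
Sum = 0.9953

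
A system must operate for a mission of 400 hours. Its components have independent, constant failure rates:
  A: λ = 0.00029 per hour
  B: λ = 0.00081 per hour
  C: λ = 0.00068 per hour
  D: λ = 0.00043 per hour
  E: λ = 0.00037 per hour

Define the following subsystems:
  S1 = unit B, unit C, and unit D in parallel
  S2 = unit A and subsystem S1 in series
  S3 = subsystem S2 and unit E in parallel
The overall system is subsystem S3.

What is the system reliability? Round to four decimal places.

R(A) = exp(−0.00029 × 400) = 0.890475
R(B) = exp(−0.00081 × 400) = 0.723250
R(C) = exp(−0.00068 × 400) = 0.761854
R(D) = exp(−0.00043 × 400) = 0.841979
R(E) = exp(−0.00037 × 400) = 0.862431
Parallel (B, C, and D): 1 − (1 − 0.723250)(1 − 0.761854)(1 − 0.841979) = 0.989585
Series (A and [0.989585]): 0.890475 × 0.989585 = 0.881201
Parallel ([0.881201] and E): 1 − (1 − 0.881201)(1 − 0.862431) = 0.9837

0.9837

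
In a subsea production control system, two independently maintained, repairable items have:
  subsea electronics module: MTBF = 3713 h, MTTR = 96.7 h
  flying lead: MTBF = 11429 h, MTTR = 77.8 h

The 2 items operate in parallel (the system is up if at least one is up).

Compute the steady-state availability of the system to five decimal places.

0.99983

A(subsea electronics module) = MTBF/(MTBF+MTTR) = 3713/(3713+96.7) = 0.974617
A(flying lead) = MTBF/(MTBF+MTTR) = 11429/(11429+77.8) = 0.993239
Parallel availability: 1 − (1 − 0.974617)(1 − 0.993239) = 0.99983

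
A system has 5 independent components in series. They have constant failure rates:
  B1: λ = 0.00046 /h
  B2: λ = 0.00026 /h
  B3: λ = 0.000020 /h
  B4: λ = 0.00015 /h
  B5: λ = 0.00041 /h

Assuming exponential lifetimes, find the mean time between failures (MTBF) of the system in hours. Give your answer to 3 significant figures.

Series of exponential components: λ_sys = Σ λ_i
λ_sys = 0.00046 + 0.00026 + 0.000020 + 0.00015 + 0.00041 = 1.3000e-03 /h
MTBF = 1 / λ_sys = 769 h

769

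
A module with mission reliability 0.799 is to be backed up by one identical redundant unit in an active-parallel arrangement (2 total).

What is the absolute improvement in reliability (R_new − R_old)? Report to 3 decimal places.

R_before = 0.799
R_after = 1 − (1 − 0.799)^2 = 0.960
ΔR = 0.960 − 0.799 = 0.161

0.161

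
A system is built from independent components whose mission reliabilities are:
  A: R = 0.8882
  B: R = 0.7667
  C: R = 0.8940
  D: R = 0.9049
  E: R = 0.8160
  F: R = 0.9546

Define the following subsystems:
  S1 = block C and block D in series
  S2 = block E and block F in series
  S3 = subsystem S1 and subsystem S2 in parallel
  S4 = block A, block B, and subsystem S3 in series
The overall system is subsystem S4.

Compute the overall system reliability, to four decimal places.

0.6522

Series (C and D): 0.894000 × 0.904900 = 0.808981
Series (E and F): 0.816000 × 0.954600 = 0.778954
Parallel ([0.808981] and [0.778954]): 1 − (1 − 0.808981)(1 − 0.778954) = 0.957776
Series (A, B, and [0.957776]): 0.888200 × 0.766700 × 0.957776 = 0.6522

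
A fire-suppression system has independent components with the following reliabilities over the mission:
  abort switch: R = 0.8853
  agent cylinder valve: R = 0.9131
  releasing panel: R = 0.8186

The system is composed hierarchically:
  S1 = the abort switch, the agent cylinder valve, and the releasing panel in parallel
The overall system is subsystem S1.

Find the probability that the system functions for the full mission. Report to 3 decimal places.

0.998

Parallel (abort switch, agent cylinder valve, and releasing panel): 1 − (1 − 0.88530)(1 − 0.91310)(1 − 0.81860) = 0.998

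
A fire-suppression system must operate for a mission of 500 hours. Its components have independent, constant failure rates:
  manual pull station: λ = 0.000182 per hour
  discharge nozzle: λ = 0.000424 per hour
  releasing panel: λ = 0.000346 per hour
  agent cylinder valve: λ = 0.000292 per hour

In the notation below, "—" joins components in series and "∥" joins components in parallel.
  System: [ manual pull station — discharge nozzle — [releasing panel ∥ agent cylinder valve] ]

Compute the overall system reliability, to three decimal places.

R(manual pull station) = exp(−0.000182 × 500) = 0.91302
R(discharge nozzle) = exp(−0.000424 × 500) = 0.80896
R(releasing panel) = exp(−0.000346 × 500) = 0.84114
R(agent cylinder valve) = exp(−0.000292 × 500) = 0.86416
Parallel (releasing panel and agent cylinder valve): 1 − (1 − 0.84114)(1 − 0.86416) = 0.97842
Series (manual pull station, discharge nozzle, and [0.97842]): 0.91302 × 0.80896 × 0.97842 = 0.723

0.723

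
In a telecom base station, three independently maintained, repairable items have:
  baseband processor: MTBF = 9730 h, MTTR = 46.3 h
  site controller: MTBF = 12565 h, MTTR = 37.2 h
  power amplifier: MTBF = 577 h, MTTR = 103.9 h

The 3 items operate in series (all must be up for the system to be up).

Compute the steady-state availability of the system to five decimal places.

0.84090

A(baseband processor) = MTBF/(MTBF+MTTR) = 9730/(9730+46.3) = 0.995264
A(site controller) = MTBF/(MTBF+MTTR) = 12565/(12565+37.2) = 0.997048
A(power amplifier) = MTBF/(MTBF+MTTR) = 577/(577+103.9) = 0.847408
Series availability: 0.995264 × 0.997048 × 0.847408 = 0.84090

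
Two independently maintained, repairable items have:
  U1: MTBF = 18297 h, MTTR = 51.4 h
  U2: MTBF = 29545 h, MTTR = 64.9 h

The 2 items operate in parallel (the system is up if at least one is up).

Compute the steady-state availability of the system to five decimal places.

A(U1) = MTBF/(MTBF+MTTR) = 18297/(18297+51.4) = 0.997199
A(U2) = MTBF/(MTBF+MTTR) = 29545/(29545+64.9) = 0.997808
Parallel availability: 1 − (1 − 0.997199)(1 − 0.997808) = 0.99999

0.99999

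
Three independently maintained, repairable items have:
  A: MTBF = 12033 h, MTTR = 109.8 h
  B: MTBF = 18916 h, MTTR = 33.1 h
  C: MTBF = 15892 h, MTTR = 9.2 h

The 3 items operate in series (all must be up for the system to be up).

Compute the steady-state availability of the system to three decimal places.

A(A) = MTBF/(MTBF+MTTR) = 12033/(12033+109.8) = 0.990958
A(B) = MTBF/(MTBF+MTTR) = 18916/(18916+33.1) = 0.998253
A(C) = MTBF/(MTBF+MTTR) = 15892/(15892+9.2) = 0.999421
Series availability: 0.990958 × 0.998253 × 0.999421 = 0.989

0.989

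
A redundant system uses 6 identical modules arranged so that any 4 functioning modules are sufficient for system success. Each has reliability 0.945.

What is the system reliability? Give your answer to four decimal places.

R = Σ_{i=4}^{6} C(6,i) p^i (1−p)^{6−i} with p = 0.945
C(6,4)·0.945^4·0.055^2 = 0.036186
C(6,5)·0.945^5·0.055^1 = 0.248698
C(6,6)·0.945^6·0.055^0 = 0.712182
Sum = 0.9971

0.9971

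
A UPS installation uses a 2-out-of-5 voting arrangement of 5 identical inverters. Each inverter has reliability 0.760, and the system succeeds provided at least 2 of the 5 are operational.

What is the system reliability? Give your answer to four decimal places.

0.9866

R = Σ_{i=2}^{5} C(5,i) p^i (1−p)^{5−i} with p = 0.760
C(5,2)·0.760^2·0.240^3 = 0.079847
C(5,3)·0.760^3·0.240^2 = 0.252850
C(5,4)·0.760^4·0.240^1 = 0.400346
C(5,5)·0.760^5·0.240^0 = 0.253553
Sum = 0.9866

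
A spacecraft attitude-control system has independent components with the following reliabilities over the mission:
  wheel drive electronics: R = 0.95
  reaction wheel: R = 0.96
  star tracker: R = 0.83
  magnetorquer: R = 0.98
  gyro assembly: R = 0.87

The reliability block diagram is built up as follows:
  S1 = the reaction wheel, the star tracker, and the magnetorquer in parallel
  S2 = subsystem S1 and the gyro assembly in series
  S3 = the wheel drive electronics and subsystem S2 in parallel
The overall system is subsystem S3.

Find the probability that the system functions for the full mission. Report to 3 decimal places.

Parallel (reaction wheel, star tracker, and magnetorquer): 1 − (1 − 0.96000)(1 − 0.83000)(1 − 0.98000) = 0.99986
Series ([0.99986] and gyro assembly): 0.99986 × 0.87000 = 0.86988
Parallel (wheel drive electronics and [0.86988]): 1 − (1 − 0.95000)(1 − 0.86988) = 0.993

0.993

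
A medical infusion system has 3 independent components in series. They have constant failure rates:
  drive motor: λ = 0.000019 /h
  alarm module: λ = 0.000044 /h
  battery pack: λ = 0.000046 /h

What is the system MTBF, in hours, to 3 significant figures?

9170

Series of exponential components: λ_sys = Σ λ_i
λ_sys = 0.000019 + 0.000044 + 0.000046 = 1.0900e-04 /h
MTBF = 1 / λ_sys = 9170 h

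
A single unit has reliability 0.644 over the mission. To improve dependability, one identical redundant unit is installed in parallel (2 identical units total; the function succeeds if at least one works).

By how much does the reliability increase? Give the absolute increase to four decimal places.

R_before = 0.644
R_after = 1 − (1 − 0.644)^2 = 0.8733
ΔR = 0.8733 − 0.644 = 0.2293

0.2293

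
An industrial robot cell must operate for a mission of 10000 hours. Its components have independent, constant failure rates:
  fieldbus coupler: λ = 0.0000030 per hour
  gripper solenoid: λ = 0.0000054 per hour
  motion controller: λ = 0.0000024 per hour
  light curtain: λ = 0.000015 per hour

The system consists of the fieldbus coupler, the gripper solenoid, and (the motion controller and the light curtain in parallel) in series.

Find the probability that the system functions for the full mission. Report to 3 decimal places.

0.916

R(fieldbus coupler) = exp(−0.0000030 × 10000) = 0.97045
R(gripper solenoid) = exp(−0.0000054 × 10000) = 0.94743
R(motion controller) = exp(−0.0000024 × 10000) = 0.97629
R(light curtain) = exp(−0.000015 × 10000) = 0.86071
Parallel (motion controller and light curtain): 1 − (1 − 0.97629)(1 − 0.86071) = 0.99670
Series (fieldbus coupler, gripper solenoid, and [0.99670]): 0.97045 × 0.94743 × 0.99670 = 0.916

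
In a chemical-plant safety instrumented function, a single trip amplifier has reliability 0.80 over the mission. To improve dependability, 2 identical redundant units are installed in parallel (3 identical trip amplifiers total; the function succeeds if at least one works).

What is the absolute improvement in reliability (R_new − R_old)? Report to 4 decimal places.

R_before = 0.80
R_after = 1 − (1 − 0.80)^3 = 0.9920
ΔR = 0.9920 − 0.80 = 0.1920

0.1920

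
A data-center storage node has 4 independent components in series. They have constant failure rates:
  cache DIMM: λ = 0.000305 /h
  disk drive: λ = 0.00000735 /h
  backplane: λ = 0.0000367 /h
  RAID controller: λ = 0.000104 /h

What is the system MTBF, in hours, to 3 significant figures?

2210

Series of exponential components: λ_sys = Σ λ_i
λ_sys = 0.000305 + 0.00000735 + 0.0000367 + 0.000104 = 4.5305e-04 /h
MTBF = 1 / λ_sys = 2210 h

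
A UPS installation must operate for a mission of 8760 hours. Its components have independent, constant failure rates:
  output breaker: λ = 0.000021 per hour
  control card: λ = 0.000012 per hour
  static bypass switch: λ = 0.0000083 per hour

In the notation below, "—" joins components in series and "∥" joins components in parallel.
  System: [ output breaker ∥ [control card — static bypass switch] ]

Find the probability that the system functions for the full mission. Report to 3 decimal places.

R(output breaker) = exp(−0.000021 × 8760) = 0.83197
R(control card) = exp(−0.000012 × 8760) = 0.90022
R(static bypass switch) = exp(−0.0000083 × 8760) = 0.92987
Series (control card and static bypass switch): 0.90022 × 0.92987 = 0.83709
Parallel (output breaker and [0.83709]): 1 − (1 − 0.83197)(1 − 0.83709) = 0.973

0.973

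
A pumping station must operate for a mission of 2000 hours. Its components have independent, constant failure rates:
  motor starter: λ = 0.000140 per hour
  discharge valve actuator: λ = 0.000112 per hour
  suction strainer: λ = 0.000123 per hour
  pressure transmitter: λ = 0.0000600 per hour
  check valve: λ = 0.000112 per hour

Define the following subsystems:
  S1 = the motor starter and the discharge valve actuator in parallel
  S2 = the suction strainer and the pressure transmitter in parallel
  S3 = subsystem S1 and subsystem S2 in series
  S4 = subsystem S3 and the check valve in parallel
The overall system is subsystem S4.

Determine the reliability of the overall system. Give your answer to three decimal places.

R(motor starter) = exp(−0.000140 × 2000) = 0.75578
R(discharge valve actuator) = exp(−0.000112 × 2000) = 0.79932
R(suction strainer) = exp(−0.000123 × 2000) = 0.78192
R(pressure transmitter) = exp(−0.0000600 × 2000) = 0.88692
R(check valve) = exp(−0.000112 × 2000) = 0.79932
Parallel (motor starter and discharge valve actuator): 1 − (1 − 0.75578)(1 − 0.79932) = 0.95099
Parallel (suction strainer and pressure transmitter): 1 − (1 − 0.78192)(1 − 0.88692) = 0.97534
Series ([0.95099] and [0.97534]): 0.95099 × 0.97534 = 0.92754
Parallel ([0.92754] and check valve): 1 − (1 − 0.92754)(1 − 0.79932) = 0.985

0.985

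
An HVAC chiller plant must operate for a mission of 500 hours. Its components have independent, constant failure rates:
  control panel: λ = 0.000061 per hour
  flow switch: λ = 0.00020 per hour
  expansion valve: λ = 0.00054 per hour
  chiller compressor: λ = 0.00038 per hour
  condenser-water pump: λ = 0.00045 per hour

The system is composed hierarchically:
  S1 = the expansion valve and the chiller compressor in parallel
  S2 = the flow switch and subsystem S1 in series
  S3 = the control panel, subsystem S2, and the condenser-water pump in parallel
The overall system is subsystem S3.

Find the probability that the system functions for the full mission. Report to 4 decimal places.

0.9992

R(control panel) = exp(−0.000061 × 500) = 0.969960
R(flow switch) = exp(−0.00020 × 500) = 0.904837
R(expansion valve) = exp(−0.00054 × 500) = 0.763379
R(chiller compressor) = exp(−0.00038 × 500) = 0.826959
R(condenser-water pump) = exp(−0.00045 × 500) = 0.798516
Parallel (expansion valve and chiller compressor): 1 − (1 − 0.763379)(1 − 0.826959) = 0.959055
Series (flow switch and [0.959055]): 0.904837 × 0.959055 = 0.867788
Parallel (control panel, [0.867788], and condenser-water pump): 1 − (1 − 0.969960)(1 − 0.867788)(1 − 0.798516) = 0.9992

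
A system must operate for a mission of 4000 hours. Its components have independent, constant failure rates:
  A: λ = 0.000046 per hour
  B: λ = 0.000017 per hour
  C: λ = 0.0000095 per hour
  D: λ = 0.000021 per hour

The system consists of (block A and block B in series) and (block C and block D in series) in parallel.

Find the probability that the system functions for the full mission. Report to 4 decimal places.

R(A) = exp(−0.000046 × 4000) = 0.831936
R(B) = exp(−0.000017 × 4000) = 0.934260
R(C) = exp(−0.0000095 × 4000) = 0.962713
R(D) = exp(−0.000021 × 4000) = 0.919431
Series (A and B): 0.831936 × 0.934260 = 0.777245
Series (C and D): 0.962713 × 0.919431 = 0.885148
Parallel ([0.777245] and [0.885148]): 1 − (1 − 0.777245)(1 − 0.885148) = 0.9744

0.9744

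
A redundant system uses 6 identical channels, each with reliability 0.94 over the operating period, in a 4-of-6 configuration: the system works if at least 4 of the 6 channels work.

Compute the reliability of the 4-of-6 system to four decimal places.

R = Σ_{i=4}^{6} C(6,i) p^i (1−p)^{6−i} with p = 0.94
C(6,4)·0.94^4·0.06^2 = 0.042160
C(6,5)·0.94^5·0.06^1 = 0.264205
C(6,6)·0.94^6·0.06^0 = 0.689870
Sum = 0.9962

0.9962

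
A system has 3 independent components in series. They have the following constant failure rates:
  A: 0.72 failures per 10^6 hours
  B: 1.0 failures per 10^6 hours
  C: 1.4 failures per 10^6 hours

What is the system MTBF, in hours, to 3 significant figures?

321000

Series of exponential components: λ_sys = Σ λ_i
λ_sys = 0.00000072 + 0.0000010 + 0.0000014 = 3.1200e-06 /h
MTBF = 1 / λ_sys = 321000 h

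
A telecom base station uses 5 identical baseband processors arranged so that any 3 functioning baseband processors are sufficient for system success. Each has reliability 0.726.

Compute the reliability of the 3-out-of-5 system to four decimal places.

R = Σ_{i=3}^{5} C(5,i) p^i (1−p)^{5−i} with p = 0.726
C(5,3)·0.726^3·0.274^2 = 0.287284
C(5,4)·0.726^4·0.274^1 = 0.380598
C(5,5)·0.726^5·0.274^0 = 0.201689
Sum = 0.8696

0.8696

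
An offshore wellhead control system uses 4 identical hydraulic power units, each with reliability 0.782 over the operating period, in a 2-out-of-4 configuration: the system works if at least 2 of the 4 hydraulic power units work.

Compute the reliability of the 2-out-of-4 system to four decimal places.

0.9653

R = Σ_{i=2}^{4} C(4,i) p^i (1−p)^{4−i} with p = 0.782
C(4,2)·0.782^2·0.218^2 = 0.174372
C(4,3)·0.782^3·0.218^1 = 0.417001
C(4,4)·0.782^4·0.218^0 = 0.373962
Sum = 0.9653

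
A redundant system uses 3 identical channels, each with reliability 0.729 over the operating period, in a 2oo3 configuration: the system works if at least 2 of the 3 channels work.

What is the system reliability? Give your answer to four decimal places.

0.8195

R = Σ_{i=2}^{3} C(3,i) p^i (1−p)^{3−i} with p = 0.729
C(3,2)·0.729^2·0.271^1 = 0.432062
C(3,3)·0.729^3·0.271^0 = 0.387420
Sum = 0.8195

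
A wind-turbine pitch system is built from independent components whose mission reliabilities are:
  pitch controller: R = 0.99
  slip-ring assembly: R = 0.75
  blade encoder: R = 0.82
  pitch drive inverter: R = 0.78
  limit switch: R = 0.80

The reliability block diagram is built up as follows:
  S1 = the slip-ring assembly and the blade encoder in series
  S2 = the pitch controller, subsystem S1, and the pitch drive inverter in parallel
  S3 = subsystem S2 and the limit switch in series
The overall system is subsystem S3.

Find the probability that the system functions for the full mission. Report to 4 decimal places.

Series (slip-ring assembly and blade encoder): 0.750000 × 0.820000 = 0.615000
Parallel (pitch controller, [0.615000], and pitch drive inverter): 1 − (1 − 0.990000)(1 − 0.615000)(1 − 0.780000) = 0.999153
Series ([0.999153] and limit switch): 0.999153 × 0.800000 = 0.7993

0.7993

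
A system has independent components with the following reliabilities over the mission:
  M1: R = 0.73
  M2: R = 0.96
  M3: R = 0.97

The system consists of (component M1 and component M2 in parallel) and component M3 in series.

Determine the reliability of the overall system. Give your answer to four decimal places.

0.9595

Parallel (M1 and M2): 1 − (1 − 0.730000)(1 − 0.960000) = 0.989200
Series ([0.989200] and M3): 0.989200 × 0.970000 = 0.9595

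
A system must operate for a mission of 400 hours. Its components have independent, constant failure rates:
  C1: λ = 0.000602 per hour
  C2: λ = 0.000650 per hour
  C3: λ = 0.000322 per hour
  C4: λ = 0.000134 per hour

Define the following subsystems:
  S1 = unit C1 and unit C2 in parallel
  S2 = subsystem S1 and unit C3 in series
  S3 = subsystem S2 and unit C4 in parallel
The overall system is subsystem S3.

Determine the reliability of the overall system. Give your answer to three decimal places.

0.991

R(C1) = exp(−0.000602 × 400) = 0.78600
R(C2) = exp(−0.000650 × 400) = 0.77105
R(C3) = exp(−0.000322 × 400) = 0.87915
R(C4) = exp(−0.000134 × 400) = 0.94781
Parallel (C1 and C2): 1 − (1 − 0.78600)(1 − 0.77105) = 0.95100
Series ([0.95100] and C3): 0.95100 × 0.87915 = 0.83607
Parallel ([0.83607] and C4): 1 − (1 − 0.83607)(1 − 0.94781) = 0.991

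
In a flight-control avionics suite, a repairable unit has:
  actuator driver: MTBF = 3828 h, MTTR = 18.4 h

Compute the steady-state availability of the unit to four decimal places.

A(actuator driver) = MTBF/(MTBF+MTTR) = 3828/(3828+18.4) = 0.9952

0.9952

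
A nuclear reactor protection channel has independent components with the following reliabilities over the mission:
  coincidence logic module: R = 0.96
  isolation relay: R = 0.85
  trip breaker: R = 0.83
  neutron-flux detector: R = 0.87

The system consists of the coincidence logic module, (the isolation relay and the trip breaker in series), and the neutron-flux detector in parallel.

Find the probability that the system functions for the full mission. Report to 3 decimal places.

Series (isolation relay and trip breaker): 0.85000 × 0.83000 = 0.70550
Parallel (coincidence logic module, [0.70550], and neutron-flux detector): 1 − (1 − 0.96000)(1 − 0.70550)(1 − 0.87000) = 0.998

0.998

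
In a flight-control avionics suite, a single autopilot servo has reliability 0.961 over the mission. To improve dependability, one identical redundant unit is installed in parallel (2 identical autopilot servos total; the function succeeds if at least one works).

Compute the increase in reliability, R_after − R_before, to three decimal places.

R_before = 0.961
R_after = 1 − (1 − 0.961)^2 = 0.998
ΔR = 0.998 − 0.961 = 0.037

0.037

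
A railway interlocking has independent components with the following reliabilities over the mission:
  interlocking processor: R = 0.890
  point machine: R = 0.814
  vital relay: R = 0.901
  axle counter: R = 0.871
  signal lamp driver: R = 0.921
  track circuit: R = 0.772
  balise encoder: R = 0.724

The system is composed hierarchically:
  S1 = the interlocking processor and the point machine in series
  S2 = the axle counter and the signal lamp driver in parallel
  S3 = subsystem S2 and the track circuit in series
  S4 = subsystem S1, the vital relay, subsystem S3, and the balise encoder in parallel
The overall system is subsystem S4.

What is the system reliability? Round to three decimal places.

Series (interlocking processor and point machine): 0.89000 × 0.81400 = 0.72446
Parallel (axle counter and signal lamp driver): 1 − (1 − 0.87100)(1 − 0.92100) = 0.98981
Series ([0.98981] and track circuit): 0.98981 × 0.77200 = 0.76413
Parallel ([0.72446], vital relay, [0.76413], and balise encoder): 1 − (1 − 0.72446)(1 − 0.90100)(1 − 0.76413)(1 − 0.72400) = 0.998

0.998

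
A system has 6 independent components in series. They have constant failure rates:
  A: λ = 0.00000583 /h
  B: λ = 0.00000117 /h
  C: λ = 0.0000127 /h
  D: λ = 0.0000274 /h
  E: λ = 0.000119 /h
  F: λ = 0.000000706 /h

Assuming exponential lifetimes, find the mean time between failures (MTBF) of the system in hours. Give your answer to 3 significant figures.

5990

Series of exponential components: λ_sys = Σ λ_i
λ_sys = 0.00000583 + 0.00000117 + 0.0000127 + 0.0000274 + 0.000119 + 0.000000706 = 1.6681e-04 /h
MTBF = 1 / λ_sys = 5990 h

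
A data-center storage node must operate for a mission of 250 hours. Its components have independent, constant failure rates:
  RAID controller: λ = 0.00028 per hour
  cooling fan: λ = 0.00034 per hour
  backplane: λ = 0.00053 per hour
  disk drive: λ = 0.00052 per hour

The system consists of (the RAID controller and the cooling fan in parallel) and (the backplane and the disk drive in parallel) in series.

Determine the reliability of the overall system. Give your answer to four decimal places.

R(RAID controller) = exp(−0.00028 × 250) = 0.932394
R(cooling fan) = exp(−0.00034 × 250) = 0.918512
R(backplane) = exp(−0.00053 × 250) = 0.875903
R(disk drive) = exp(−0.00052 × 250) = 0.878095
Parallel (RAID controller and cooling fan): 1 − (1 − 0.932394)(1 − 0.918512) = 0.994491
Parallel (backplane and disk drive): 1 − (1 − 0.875903)(1 − 0.878095) = 0.984872
Series ([0.994491] and [0.984872]): 0.994491 × 0.984872 = 0.9794

0.9794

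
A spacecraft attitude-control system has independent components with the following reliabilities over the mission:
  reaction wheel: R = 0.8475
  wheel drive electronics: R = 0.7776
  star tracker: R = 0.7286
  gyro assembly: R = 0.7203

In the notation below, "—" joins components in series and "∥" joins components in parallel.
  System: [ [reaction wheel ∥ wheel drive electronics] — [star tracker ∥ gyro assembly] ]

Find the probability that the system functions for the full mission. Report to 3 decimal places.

Parallel (reaction wheel and wheel drive electronics): 1 − (1 − 0.84750)(1 − 0.77760) = 0.96608
Parallel (star tracker and gyro assembly): 1 − (1 − 0.72860)(1 − 0.72030) = 0.92409
Series ([0.96608] and [0.92409]): 0.96608 × 0.92409 = 0.893

0.893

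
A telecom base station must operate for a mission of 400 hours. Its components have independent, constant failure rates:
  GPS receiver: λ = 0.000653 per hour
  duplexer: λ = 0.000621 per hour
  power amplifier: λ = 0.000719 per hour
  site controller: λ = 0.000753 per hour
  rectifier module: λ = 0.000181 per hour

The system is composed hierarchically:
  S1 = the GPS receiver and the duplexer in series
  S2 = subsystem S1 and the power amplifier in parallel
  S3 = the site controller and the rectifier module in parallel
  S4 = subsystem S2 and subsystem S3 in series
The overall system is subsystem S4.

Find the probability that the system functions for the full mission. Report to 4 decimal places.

0.8839

R(GPS receiver) = exp(−0.000653 × 400) = 0.770127
R(duplexer) = exp(−0.000621 × 400) = 0.780048
R(power amplifier) = exp(−0.000719 × 400) = 0.750062
R(site controller) = exp(−0.000753 × 400) = 0.739930
R(rectifier module) = exp(−0.000181 × 400) = 0.930159
Series (GPS receiver and duplexer): 0.770127 × 0.780048 = 0.600736
Parallel ([0.600736] and power amplifier): 1 − (1 − 0.600736)(1 − 0.750062) = 0.900209
Parallel (site controller and rectifier module): 1 − (1 − 0.739930)(1 − 0.930159) = 0.981836
Series ([0.900209] and [0.981836]): 0.900209 × 0.981836 = 0.8839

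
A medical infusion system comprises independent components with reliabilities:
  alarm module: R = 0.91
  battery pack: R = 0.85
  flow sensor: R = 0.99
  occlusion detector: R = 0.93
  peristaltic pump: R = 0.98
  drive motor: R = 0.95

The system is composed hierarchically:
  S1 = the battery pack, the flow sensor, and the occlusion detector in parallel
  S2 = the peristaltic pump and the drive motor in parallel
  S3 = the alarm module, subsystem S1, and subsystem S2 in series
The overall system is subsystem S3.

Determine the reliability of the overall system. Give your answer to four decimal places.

Parallel (battery pack, flow sensor, and occlusion detector): 1 − (1 − 0.850000)(1 − 0.990000)(1 − 0.930000) = 0.999895
Parallel (peristaltic pump and drive motor): 1 − (1 − 0.980000)(1 − 0.950000) = 0.999000
Series (alarm module, [0.999895], and [0.999000]): 0.910000 × 0.999895 × 0.999000 = 0.9090

0.9090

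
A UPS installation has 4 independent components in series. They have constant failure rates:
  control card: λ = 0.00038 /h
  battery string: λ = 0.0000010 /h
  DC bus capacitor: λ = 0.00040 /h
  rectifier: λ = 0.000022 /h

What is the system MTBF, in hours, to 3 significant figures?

Series of exponential components: λ_sys = Σ λ_i
λ_sys = 0.00038 + 0.0000010 + 0.00040 + 0.000022 = 8.0300e-04 /h
MTBF = 1 / λ_sys = 1250 h

1250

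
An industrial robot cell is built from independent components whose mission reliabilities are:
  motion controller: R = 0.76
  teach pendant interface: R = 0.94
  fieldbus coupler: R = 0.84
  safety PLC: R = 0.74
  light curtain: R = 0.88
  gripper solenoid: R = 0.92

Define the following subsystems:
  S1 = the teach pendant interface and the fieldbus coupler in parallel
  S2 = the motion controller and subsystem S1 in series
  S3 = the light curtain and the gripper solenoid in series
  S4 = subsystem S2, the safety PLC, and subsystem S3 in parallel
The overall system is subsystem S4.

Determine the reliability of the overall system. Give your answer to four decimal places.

Parallel (teach pendant interface and fieldbus coupler): 1 − (1 − 0.940000)(1 − 0.840000) = 0.990400
Series (motion controller and [0.990400]): 0.760000 × 0.990400 = 0.752704
Series (light curtain and gripper solenoid): 0.880000 × 0.920000 = 0.809600
Parallel ([0.752704], safety PLC, and [0.809600]): 1 − (1 − 0.752704)(1 − 0.740000)(1 − 0.809600) = 0.9878

0.9878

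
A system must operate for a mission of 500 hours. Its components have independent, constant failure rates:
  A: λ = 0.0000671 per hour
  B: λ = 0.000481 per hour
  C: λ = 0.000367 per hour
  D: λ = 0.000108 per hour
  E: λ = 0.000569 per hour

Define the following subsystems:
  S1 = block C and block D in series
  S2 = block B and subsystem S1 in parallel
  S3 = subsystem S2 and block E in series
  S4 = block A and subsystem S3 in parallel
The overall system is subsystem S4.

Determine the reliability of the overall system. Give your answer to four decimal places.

0.9907

R(A) = exp(−0.0000671 × 500) = 0.967007
R(B) = exp(−0.000481 × 500) = 0.786235
R(C) = exp(−0.000367 × 500) = 0.832352
R(D) = exp(−0.000108 × 500) = 0.947432
R(E) = exp(−0.000569 × 500) = 0.752390
Series (C and D): 0.832352 × 0.947432 = 0.788597
Parallel (B and [0.788597]): 1 − (1 − 0.786235)(1 − 0.788597) = 0.954809
Series ([0.954809] and E): 0.954809 × 0.752390 = 0.718389
Parallel (A and [0.718389]): 1 − (1 − 0.967007)(1 − 0.718389) = 0.9907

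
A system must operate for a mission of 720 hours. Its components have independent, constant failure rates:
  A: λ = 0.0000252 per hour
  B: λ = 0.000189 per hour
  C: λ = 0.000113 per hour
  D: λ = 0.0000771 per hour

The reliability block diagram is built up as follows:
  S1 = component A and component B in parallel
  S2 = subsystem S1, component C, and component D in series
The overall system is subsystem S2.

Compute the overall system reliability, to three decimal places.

R(A) = exp(−0.0000252 × 720) = 0.98202
R(B) = exp(−0.000189 × 720) = 0.87277
R(C) = exp(−0.000113 × 720) = 0.92186
R(D) = exp(−0.0000771 × 720) = 0.94600
Parallel (A and B): 1 − (1 − 0.98202)(1 − 0.87277) = 0.99771
Series ([0.99771], C, and D): 0.99771 × 0.92186 × 0.94600 = 0.870

0.870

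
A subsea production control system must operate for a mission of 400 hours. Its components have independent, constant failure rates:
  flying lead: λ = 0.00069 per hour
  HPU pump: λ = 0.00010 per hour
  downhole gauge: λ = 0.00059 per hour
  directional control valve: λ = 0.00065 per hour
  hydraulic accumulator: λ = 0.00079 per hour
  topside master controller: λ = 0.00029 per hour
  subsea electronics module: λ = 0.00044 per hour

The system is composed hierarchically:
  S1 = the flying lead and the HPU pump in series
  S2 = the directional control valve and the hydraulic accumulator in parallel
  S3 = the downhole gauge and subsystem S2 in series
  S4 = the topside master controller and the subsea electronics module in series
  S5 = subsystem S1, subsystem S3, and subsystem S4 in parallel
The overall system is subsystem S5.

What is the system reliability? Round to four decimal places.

0.9822

R(flying lead) = exp(−0.00069 × 400) = 0.758813
R(HPU pump) = exp(−0.00010 × 400) = 0.960789
R(downhole gauge) = exp(−0.00059 × 400) = 0.789781
R(directional control valve) = exp(−0.00065 × 400) = 0.771052
R(hydraulic accumulator) = exp(−0.00079 × 400) = 0.729059
R(topside master controller) = exp(−0.00029 × 400) = 0.890475
R(subsea electronics module) = exp(−0.00044 × 400) = 0.838618
Series (flying lead and HPU pump): 0.758813 × 0.960789 = 0.729059
Parallel (directional control valve and hydraulic accumulator): 1 − (1 − 0.771052)(1 − 0.729059) = 0.937969
Series (downhole gauge and [0.937969]): 0.789781 × 0.937969 = 0.740790
Series (topside master controller and subsea electronics module): 0.890475 × 0.838618 = 0.746768
Parallel ([0.729059], [0.740790], and [0.746768]): 1 − (1 − 0.729059)(1 − 0.740790)(1 − 0.746768) = 0.9822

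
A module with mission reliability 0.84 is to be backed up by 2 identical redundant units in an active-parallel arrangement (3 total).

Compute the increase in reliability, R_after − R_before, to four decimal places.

R_before = 0.84
R_after = 1 − (1 − 0.84)^3 = 0.9959
ΔR = 0.9959 − 0.84 = 0.1559

0.1559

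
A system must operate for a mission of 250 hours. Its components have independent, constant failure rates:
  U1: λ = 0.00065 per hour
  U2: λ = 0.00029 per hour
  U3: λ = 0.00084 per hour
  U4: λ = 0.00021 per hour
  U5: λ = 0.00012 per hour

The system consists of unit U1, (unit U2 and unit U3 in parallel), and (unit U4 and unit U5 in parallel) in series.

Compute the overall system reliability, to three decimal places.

0.837

R(U1) = exp(−0.00065 × 250) = 0.85002
R(U2) = exp(−0.00029 × 250) = 0.93007
R(U3) = exp(−0.00084 × 250) = 0.81058
R(U4) = exp(−0.00021 × 250) = 0.94885
R(U5) = exp(−0.00012 × 250) = 0.97045
Parallel (U2 and U3): 1 − (1 − 0.93007)(1 − 0.81058) = 0.98675
Parallel (U4 and U5): 1 − (1 − 0.94885)(1 − 0.97045) = 0.99849
Series (U1, [0.98675], and [0.99849]): 0.85002 × 0.98675 × 0.99849 = 0.837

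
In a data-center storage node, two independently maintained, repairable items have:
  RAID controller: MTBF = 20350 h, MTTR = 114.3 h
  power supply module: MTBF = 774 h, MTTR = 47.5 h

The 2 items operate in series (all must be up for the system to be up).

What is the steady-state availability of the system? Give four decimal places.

0.9369

A(RAID controller) = MTBF/(MTBF+MTTR) = 20350/(20350+114.3) = 0.994415
A(power supply module) = MTBF/(MTBF+MTTR) = 774/(774+47.5) = 0.942179
Series availability: 0.994415 × 0.942179 = 0.9369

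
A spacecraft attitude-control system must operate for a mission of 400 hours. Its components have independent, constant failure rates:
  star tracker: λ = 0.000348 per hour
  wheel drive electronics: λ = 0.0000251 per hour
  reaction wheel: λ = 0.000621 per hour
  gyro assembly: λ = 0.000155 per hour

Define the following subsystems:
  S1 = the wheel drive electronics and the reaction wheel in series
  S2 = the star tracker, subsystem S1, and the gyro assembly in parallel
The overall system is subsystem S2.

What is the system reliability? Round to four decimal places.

0.9982

R(star tracker) = exp(−0.000348 × 400) = 0.870054
R(wheel drive electronics) = exp(−0.0000251 × 400) = 0.990010
R(reaction wheel) = exp(−0.000621 × 400) = 0.780048
R(gyro assembly) = exp(−0.000155 × 400) = 0.939883
Series (wheel drive electronics and reaction wheel): 0.990010 × 0.780048 = 0.772255
Parallel (star tracker, [0.772255], and gyro assembly): 1 − (1 − 0.870054)(1 − 0.772255)(1 − 0.939883) = 0.9982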